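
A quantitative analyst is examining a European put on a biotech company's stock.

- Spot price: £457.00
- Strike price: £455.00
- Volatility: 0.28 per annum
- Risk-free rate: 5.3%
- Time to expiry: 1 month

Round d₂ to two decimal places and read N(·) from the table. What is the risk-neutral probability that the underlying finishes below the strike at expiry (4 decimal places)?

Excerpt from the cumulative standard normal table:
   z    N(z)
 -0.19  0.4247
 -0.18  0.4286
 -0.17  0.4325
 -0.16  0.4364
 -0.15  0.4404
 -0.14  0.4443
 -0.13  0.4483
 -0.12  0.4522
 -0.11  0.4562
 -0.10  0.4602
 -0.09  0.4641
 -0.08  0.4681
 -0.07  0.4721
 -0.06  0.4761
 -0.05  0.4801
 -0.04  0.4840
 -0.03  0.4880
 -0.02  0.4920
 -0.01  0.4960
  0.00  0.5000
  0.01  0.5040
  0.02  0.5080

0.4721

T = 0.08333;  σ√T = 0.0808
d₁ = [ln(457/455) + (0.053 + 0.28²/2)·0.08333] / 0.0808 = [0.0044 + 0.0077] / 0.0808 = 0.1493 → 0.15
d₂ = d₁ − σ√T = 0.1493 − 0.0808 = 0.0685 → 0.07
Risk-neutral Pr[S_T < K] = N(−d₂) = N(-0.07) = 0.4721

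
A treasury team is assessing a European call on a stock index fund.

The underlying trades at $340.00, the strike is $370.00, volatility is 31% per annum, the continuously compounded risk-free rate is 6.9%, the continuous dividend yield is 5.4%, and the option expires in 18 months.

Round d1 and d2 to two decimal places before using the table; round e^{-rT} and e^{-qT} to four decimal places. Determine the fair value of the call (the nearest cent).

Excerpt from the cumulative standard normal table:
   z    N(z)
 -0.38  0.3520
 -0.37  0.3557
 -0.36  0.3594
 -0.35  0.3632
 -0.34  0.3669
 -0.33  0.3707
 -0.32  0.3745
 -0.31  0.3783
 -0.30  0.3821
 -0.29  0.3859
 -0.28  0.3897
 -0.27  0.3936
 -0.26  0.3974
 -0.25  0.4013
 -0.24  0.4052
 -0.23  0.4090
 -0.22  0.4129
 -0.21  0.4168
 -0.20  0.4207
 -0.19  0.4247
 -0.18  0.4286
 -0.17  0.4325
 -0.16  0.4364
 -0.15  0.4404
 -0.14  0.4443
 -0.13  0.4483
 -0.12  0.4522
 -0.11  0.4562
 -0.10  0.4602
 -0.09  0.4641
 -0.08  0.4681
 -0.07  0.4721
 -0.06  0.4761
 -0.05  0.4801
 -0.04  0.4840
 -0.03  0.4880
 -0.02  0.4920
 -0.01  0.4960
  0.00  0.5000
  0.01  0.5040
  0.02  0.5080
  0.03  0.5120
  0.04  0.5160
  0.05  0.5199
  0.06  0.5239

T = 1.5;  σ√T = 0.3797
ln(S/K) + (r − q + σ²/2)T = ln(340/370) + (0.069 − 0.054 + 0.31²/2)·1.5 = -0.0846 + 0.0946 = 0.0100
d₁ = 0.0100 / 0.3797 = 0.0264 → 0.03
d₂ = d₁ − σ√T = 0.0264 − 0.3797 = -0.3533 → -0.35
exp(−qT) = exp(−0.054·1.5) = 0.9222;  exp(−rT) = exp(−0.069·1.5) = 0.9017
N(d₁) = N(0.03) = 0.5120;  N(d₂) = N(-0.35) = 0.3632
C = 340·0.9222·0.5120 − 370·0.9017·0.3632 = 160.5366 − 121.1741 = 39.3625

$39.36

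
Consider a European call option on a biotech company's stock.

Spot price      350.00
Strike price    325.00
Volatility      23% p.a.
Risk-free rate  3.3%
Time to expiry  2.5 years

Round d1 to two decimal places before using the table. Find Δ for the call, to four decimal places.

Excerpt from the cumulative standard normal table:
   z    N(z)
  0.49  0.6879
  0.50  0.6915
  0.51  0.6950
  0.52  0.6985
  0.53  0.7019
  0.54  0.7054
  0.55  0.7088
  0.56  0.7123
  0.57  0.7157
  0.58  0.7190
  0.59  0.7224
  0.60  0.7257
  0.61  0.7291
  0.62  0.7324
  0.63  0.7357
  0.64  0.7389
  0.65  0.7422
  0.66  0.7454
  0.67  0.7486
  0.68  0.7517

0.7291

σ√T = 0.23 × 1.5811 = 0.3637
ln(S/K) + (r + σ²/2)T = ln(350/325) + (0.033 + 0.23²/2)·2.5 = 0.0741 + 0.1486 = 0.2227
d₁ = 0.2227 / 0.3637 = 0.6125 → 0.61
N(d₁) = N(0.61) = 0.7291
Δ_call = N(d₁) = 0.7291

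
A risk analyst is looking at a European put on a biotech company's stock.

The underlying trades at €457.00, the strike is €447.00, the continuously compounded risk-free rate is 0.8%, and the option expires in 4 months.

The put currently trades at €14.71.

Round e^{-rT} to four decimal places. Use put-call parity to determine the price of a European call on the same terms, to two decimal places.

€25.92

e^(−rT) = e^(−0.008·0.3333) = 0.9973
Put-call parity: C − P = S − K·e^(−rT) = 457 − 447·0.9973 = 457 − 445.7931 = 11.2069
C = P + (C − P) = 14.71 + (11.2069) = 25.9169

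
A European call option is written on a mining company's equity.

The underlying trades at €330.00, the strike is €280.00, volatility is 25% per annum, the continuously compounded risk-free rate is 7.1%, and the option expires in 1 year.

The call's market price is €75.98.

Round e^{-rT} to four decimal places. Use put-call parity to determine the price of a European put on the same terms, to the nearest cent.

€6.80

exp(−rT) = exp(−0.071·1) = 0.9315
Put-call parity: C − P = S − K·e^(−rT) = 330 − 280·0.9315 = 330 − 260.8200 = 69.1800
P = C − (C − P) = 75.98 − (69.1800) = 6.8000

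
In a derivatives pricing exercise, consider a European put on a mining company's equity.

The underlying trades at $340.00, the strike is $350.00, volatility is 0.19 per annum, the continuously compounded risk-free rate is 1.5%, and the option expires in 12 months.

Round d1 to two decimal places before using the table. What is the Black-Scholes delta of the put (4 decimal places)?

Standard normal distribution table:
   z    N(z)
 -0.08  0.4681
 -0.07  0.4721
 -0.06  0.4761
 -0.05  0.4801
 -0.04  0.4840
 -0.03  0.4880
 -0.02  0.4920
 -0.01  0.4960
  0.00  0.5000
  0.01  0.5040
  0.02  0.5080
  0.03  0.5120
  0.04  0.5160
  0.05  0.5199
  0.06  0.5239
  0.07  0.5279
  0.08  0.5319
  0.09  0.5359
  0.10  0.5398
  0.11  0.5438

-0.4920

σ√T = 0.19 × 1.0000 = 0.1900
d₁ = [ln(340/350) + (0.015 + ½·0.19²)·1] / (σ√T) = (-0.0290 + 0.0330) / 0.1900 = 0.0214 which rounds to 0.02
N(d₁) = N(0.02) = 0.5080
Δ_put = N(d₁) − 1 = 0.5080 − 1 = -0.4920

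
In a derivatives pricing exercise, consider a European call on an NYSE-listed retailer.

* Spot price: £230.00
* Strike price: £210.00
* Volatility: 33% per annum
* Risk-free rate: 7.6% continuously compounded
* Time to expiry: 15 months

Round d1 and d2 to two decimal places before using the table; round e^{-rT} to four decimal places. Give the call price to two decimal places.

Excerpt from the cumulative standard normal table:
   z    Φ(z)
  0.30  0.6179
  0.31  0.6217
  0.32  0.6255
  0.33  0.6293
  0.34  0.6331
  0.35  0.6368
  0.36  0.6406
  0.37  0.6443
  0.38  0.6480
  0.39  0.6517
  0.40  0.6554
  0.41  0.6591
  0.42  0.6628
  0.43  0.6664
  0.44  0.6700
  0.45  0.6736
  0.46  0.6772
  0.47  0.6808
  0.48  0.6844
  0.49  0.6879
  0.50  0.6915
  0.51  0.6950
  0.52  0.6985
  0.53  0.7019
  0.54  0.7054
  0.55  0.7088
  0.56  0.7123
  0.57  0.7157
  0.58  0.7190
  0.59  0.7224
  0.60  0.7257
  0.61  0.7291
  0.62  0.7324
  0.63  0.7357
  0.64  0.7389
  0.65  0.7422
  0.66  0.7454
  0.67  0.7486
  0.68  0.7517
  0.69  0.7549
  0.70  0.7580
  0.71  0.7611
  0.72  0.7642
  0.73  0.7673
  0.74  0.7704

£54.17

σ√T = 0.33 × 1.1180 = 0.3690
ln(S/K) + (r + σ²/2)T = ln(230/210) + (0.076 + 0.33²/2)·1.25 = 0.0910 + 0.1631 = 0.2540
d₁ = 0.2540 / 0.3690 = 0.6885 which rounds to 0.69
d₂ = d₁ − σ√T = 0.6885 − 0.3690 = 0.3196 which rounds to 0.32
e^(−rT) = e^(−0.076·1.25) = 0.9094
N(d₁) = N(0.69) = 0.7549;  N(d₂) = N(0.32) = 0.6255
C = 230·0.7549 − 210·0.9094·0.6255 = 173.6270 − 119.4542 = 54.1728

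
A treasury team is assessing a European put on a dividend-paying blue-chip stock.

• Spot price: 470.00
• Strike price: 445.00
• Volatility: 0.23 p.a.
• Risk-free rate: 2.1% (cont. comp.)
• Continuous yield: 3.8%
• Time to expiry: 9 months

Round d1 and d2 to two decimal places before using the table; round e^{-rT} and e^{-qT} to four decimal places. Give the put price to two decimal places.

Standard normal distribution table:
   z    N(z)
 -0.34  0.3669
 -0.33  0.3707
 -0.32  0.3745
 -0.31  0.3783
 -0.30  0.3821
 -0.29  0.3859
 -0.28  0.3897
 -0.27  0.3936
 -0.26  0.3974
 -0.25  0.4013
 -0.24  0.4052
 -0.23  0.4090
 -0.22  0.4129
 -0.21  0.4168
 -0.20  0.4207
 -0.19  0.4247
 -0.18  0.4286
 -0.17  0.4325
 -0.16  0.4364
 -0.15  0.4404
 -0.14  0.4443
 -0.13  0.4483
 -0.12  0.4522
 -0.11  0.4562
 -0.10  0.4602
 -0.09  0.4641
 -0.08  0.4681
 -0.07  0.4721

σ√T = 0.23·√0.75 = 0.1992
d₁ = [ln(470/445) + (0.021 − 0.038 + 0.23²/2)·0.75] / 0.1992 = [0.0547 + 0.0071] / 0.1992 = 0.3100 ⇒ 0.31
d₂ = d₁ − σ√T = 0.3100 − 0.1992 = 0.1108 ⇒ 0.11
exp(−qT) = exp(−0.038·0.75) = 0.9719;  exp(−rT) = exp(−0.021·0.75) = 0.9844
P = 445·0.9844·N(-0.11) − 470·0.9719·N(-0.31) = 445·0.9844·0.4562 − 470·0.9719·0.3783 = 199.8421 − 172.8048 = 27.0373

27.04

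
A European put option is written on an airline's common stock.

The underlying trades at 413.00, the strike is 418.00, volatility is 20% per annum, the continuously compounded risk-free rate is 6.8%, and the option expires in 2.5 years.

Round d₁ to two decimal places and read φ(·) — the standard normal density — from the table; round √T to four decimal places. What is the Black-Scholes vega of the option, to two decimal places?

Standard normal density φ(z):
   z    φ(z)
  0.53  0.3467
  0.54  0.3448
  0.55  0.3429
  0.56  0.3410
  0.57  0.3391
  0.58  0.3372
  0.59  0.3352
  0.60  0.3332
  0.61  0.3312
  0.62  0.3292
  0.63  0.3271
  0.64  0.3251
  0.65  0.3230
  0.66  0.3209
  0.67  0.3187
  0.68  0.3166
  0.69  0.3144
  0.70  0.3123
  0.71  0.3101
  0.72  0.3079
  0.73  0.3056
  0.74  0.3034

T = 2.5;  σ√T = 0.3162
d₁ = [ln(413/418) + (0.068 + ½·0.2²)·2.5] / (σ√T) = (-0.0120 + 0.2200) / 0.3162 = 0.6576 which rounds to 0.66
√T = √2.5 = 1.5811
φ(d₁) = φ(0.66) = 0.3209
vega = S·φ(d₁)·√T = 413·0.3209·1.5811 = 209.5459

209.55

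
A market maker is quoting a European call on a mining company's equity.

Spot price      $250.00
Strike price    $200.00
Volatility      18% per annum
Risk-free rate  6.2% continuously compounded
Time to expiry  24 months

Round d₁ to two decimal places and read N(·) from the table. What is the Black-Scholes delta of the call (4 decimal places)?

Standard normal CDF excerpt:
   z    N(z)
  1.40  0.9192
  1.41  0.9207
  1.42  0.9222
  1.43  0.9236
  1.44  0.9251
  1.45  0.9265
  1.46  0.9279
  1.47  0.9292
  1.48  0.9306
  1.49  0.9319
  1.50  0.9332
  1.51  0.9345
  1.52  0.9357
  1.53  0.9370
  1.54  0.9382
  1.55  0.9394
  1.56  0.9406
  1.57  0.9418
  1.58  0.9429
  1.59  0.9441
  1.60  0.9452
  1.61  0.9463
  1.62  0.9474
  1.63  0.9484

σ√T = 0.18 × 1.4142 = 0.2546
d₁ = [ln(250/200) + (0.062 + 0.18²/2)·2] / 0.2546 = [0.2231 + 0.1564] / 0.2546 = 1.4910 → 1.49
N(d₁) = N(1.49) = 0.9319
Δ_call = N(d₁) = 0.9319

0.9319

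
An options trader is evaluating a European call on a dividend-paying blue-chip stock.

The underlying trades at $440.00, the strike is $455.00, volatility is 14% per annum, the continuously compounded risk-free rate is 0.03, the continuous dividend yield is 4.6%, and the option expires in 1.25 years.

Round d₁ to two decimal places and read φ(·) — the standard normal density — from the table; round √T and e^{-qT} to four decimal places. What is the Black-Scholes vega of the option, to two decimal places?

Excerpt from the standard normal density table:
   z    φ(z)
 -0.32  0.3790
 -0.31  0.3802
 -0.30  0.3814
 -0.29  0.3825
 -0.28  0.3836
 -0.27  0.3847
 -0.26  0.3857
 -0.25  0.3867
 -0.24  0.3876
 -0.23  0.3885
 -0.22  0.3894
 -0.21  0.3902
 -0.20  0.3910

179.13

σ√T = 0.14 × 1.1180 = 0.1565
ln(S/K) + (r − q + σ²/2)T = ln(440/455) + (0.03 − 0.046 + 0.14²/2)·1.25 = -0.0335 − 0.0077 = -0.0413
d₁ = -0.0413 / 0.1565 = -0.2637 → -0.26
√T = √1.25 = 1.1180
φ(d₁) = φ(-0.26) = 0.3857
e^(−qT) = e^(−0.046·1.25) = 0.9441
vega = S·e^(−qT)·φ(d₁)·√T = 440·0.9441·0.3857·1.1180 = 179.1274
(Vega is the same for a European call and put with the same parameters.)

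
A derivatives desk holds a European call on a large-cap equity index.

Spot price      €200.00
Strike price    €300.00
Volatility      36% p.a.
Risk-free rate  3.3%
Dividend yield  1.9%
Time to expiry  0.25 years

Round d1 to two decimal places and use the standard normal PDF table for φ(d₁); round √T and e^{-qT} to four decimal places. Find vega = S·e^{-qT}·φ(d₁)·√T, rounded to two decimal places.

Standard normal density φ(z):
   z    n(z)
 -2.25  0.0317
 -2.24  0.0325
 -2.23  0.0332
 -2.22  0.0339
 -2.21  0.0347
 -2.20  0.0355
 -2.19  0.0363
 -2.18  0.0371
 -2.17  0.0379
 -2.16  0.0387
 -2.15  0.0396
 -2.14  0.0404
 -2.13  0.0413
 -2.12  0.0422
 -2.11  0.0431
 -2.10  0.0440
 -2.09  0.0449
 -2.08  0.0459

T = 0.25;  σ√T = 0.1800
d₁ = [ln(200/300) + (0.033 − 0.019 + 0.36²/2)·0.25] / 0.1800 = [-0.4055 + 0.0197] / 0.1800 = -2.1431 ⇒ -2.14
√T = √0.25 = 0.5000
φ(d₁) = φ(-2.14) = 0.0404
exp(−qT) = exp(−0.019·0.25) = 0.9953
vega = S·exp(−qT)·φ(d₁)·√T = 200·0.9953·0.0404·0.5000 = 4.0210

4.02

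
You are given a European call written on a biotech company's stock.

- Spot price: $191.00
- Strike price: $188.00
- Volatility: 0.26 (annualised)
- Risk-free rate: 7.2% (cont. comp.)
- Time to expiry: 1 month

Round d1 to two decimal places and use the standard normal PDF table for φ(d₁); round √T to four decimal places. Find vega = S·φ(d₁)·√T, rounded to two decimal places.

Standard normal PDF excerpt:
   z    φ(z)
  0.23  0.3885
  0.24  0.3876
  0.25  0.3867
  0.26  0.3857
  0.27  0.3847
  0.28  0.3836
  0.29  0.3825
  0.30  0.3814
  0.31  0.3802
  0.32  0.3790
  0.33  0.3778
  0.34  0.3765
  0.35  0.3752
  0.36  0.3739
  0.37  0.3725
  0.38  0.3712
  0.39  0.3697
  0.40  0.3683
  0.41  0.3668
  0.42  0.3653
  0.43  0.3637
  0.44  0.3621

σ√T = 0.26·√0.08333 = 0.0751
d₁ = [ln(191/188) + (0.072 + ½·0.26²)·0.08333] / (σ√T) = (0.0158 + 0.0088) / 0.0751 = 0.3284 → 0.33
√T = √0.08333 = 0.2887
φ(d₁) = φ(0.33) = 0.3778
vega = S·φ(d₁)·√T = 191·0.3778·0.2887 = 20.8325

20.83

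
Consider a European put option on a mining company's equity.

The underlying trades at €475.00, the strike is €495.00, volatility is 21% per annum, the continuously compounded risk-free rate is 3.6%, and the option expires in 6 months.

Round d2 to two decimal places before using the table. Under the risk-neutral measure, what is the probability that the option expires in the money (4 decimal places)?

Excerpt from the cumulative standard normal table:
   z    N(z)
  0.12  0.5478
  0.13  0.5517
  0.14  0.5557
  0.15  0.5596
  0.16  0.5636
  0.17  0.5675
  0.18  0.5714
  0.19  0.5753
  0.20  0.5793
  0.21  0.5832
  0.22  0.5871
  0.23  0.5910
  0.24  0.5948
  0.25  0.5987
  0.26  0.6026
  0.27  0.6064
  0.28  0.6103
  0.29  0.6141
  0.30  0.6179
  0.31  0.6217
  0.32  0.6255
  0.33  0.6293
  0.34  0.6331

0.5910

σ√T = 0.21 × 0.7071 = 0.1485
d₁ = [ln(475/495) + (0.036 + 0.21²/2)·0.5] / 0.1485 = [-0.0412 + 0.0290] / 0.1485 = -0.0823 which rounds to -0.08
d₂ = d₁ − σ√T = -0.0823 − 0.1485 = -0.2308 which rounds to -0.23
Risk-neutral Pr[S_T < K] = N(−d₂) = N(0.23) = 0.5910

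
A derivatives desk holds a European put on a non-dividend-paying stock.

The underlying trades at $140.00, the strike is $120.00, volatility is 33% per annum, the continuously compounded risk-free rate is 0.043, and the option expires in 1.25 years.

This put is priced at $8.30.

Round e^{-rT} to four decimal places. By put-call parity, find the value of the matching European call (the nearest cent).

exp(−rT) = exp(−0.043·1.25) = 0.9477
Put-call parity: C − P = S − K·e^(−rT) = 140 − 120·0.9477 = 140 − 113.7240 = 26.2760
C = P + (C − P) = 8.30 + (26.2760) = 34.5760

$34.58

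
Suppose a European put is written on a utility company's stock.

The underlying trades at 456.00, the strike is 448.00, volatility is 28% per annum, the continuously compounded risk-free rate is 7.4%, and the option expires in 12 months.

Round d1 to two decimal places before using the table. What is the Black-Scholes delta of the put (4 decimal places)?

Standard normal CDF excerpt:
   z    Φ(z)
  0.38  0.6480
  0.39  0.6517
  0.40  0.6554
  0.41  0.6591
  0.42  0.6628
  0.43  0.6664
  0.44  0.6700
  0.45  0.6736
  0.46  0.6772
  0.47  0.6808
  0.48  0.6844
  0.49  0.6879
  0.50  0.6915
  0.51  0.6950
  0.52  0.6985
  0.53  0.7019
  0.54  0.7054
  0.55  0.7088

-0.3192

T = 1;  σ√T = 0.2800
d₁ = [ln(456/448) + (0.074 + ½·0.28²)·1] / (σ√T) = (0.0177 + 0.1132) / 0.2800 = 0.4675 ⇒ 0.47
N(d₁) = N(0.47) = 0.6808
Δ_put = N(d₁) − 1 = 0.6808 − 1 = -0.3192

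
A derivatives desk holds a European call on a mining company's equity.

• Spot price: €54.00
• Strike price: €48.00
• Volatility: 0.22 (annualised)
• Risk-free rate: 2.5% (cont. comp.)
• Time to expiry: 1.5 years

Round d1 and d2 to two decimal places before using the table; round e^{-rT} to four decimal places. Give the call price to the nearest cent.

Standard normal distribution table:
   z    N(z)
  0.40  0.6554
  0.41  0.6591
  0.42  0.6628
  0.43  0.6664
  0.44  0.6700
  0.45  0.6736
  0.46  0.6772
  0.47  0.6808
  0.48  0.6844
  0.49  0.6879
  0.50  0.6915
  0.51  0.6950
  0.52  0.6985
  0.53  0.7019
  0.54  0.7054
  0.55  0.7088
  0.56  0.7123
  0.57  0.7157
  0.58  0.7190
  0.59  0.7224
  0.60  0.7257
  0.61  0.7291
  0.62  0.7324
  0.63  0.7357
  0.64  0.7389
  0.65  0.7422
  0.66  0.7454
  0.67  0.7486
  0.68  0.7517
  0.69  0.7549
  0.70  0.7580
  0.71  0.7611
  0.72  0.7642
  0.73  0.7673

T = 1.5;  σ√T = 0.2694
d₁ = [ln(54/48) + (0.025 + ½·0.22²)·1.5] / (σ√T) = (0.1178 + 0.0738) / 0.2694 = 0.7110 which rounds to 0.71
d₂ = 0.7110 − 0.2694 = 0.4416 which rounds to 0.44
e^(−rT) = e^(−0.025·1.5) = 0.9632
N(d₁) = N(0.71) = 0.7611;  N(d₂) = N(0.44) = 0.6700
C = 54·0.7611 − 48·0.9632·0.6700 = 41.0994 − 30.9765 = 10.1229

€10.12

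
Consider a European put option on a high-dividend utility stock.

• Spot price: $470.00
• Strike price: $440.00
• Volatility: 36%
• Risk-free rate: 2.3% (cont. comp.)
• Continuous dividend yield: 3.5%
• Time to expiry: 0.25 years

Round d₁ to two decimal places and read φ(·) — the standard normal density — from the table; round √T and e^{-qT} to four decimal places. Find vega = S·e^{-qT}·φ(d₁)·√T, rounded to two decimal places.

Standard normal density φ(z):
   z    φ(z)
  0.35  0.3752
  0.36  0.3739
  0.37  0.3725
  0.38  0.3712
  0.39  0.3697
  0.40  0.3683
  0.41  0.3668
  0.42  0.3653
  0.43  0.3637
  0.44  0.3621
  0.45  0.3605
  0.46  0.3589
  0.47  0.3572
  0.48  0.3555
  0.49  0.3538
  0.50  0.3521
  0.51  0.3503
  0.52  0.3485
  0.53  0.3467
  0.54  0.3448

σ√T = 0.36 × 0.5000 = 0.1800
d₁ = [ln(470/440) + (0.023 − 0.035 + 0.36²/2)·0.25] / 0.1800 = [0.0660 + 0.0132] / 0.1800 = 0.4398 ⇒ 0.44
√T = √0.25 = 0.5000
φ(d₁) = φ(0.44) = 0.3621
e^(−qT) = e^(−0.035·0.25) = 0.9913
vega = S·e^(−qT)·φ(d₁)·√T = 470·0.9913·0.3621·0.5000 = 84.3532

84.35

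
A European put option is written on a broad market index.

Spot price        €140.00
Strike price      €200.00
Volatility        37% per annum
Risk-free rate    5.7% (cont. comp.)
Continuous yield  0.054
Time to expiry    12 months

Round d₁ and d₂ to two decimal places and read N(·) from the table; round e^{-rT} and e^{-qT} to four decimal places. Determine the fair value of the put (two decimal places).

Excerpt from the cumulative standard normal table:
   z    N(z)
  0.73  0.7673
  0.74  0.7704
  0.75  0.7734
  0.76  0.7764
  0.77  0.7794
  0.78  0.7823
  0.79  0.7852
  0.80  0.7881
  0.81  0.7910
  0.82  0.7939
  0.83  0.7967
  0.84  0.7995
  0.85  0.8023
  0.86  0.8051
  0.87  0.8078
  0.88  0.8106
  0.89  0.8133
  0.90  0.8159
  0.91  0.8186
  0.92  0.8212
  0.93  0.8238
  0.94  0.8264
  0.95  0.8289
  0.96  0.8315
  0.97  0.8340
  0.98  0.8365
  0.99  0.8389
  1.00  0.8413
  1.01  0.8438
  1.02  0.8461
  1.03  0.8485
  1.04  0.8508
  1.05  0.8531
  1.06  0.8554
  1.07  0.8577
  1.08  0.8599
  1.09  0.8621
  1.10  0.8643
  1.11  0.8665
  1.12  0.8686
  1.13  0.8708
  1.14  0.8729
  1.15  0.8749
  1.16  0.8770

€61.53

T = 1;  σ√T = 0.3700
d₁ = [ln(140/200) + (0.057 − 0.054 + ½·0.37²)·1] / (σ√T) = (-0.3567 + 0.0714) / 0.3700 = -0.7709 which rounds to -0.77
d₂ = -0.7709 − 0.3700 = -1.1409 which rounds to -1.14
e^(−qT) = e^(−0.054·1) = 0.9474;  e^(−rT) = e^(−0.057·1) = 0.9446
N(−d₂) = N(1.14) = 0.8729;  N(−d₁) = N(0.77) = 0.7794
P = 200·0.9446·0.8729 − 140·0.9474·0.7794 = 164.9083 − 103.3765 = 61.5318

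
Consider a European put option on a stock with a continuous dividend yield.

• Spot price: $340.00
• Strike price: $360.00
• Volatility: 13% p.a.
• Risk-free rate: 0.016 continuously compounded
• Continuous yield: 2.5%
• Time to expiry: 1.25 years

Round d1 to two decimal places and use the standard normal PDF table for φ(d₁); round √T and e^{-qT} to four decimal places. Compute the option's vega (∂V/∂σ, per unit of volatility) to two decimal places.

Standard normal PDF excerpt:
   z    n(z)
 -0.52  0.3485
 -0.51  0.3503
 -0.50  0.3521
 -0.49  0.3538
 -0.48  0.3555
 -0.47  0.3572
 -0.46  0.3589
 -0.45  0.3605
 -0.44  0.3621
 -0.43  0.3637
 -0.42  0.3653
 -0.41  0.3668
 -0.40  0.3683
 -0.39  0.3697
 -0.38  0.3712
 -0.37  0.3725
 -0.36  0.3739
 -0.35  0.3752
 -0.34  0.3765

σ√T = 0.13 × 1.1180 = 0.1453
d₁ = [ln(340/360) + (0.016 − 0.025 + 0.13²/2)·1.25] / 0.1453 = [-0.0572 − 0.0007] / 0.1453 = -0.3980 → -0.40
√T = √1.25 = 1.1180
φ(d₁) = φ(-0.40) = 0.3683
exp(−qT) = exp(−0.025·1.25) = 0.9692
vega = S·exp(−qT)·φ(d₁)·√T = 340·0.9692·0.3683·1.1180 = 135.6863

135.69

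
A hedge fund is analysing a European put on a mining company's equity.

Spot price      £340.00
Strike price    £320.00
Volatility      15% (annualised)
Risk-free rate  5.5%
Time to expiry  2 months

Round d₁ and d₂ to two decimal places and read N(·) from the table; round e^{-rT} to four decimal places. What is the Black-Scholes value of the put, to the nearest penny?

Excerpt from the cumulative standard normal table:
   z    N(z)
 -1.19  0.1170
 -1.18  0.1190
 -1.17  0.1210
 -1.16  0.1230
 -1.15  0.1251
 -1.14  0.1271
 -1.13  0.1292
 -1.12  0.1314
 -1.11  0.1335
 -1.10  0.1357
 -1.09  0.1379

£1.19

σ√T = 0.15 × 0.4082 = 0.0612
d₁ = [ln(340/320) + (0.055 + 0.15²/2)·0.1667] / 0.0612 = [0.0606 + 0.0110] / 0.0612 = 1.1703 ≈ 1.17
d₂ = d₁ − σ√T = 1.1703 − 0.0612 = 1.1091 ≈ 1.11
exp(−rT) = exp(−0.055·0.1667) = 0.9909
P = 320·0.9909·N(-1.11) − 340·N(-1.17) = 320·0.9909·0.1335 − 340·0.1210 = 42.3312 − 41.1400 = 1.1912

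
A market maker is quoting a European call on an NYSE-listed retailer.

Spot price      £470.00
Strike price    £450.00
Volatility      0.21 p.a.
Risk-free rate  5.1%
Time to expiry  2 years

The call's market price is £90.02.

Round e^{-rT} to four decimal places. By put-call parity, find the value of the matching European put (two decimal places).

£26.37

e^(−rT) = e^(−0.051·2) = 0.9030
Put-call parity: C − P = S − K·e^(−rT) = 470 − 450·0.9030 = 470 − 406.3500 = 63.6500
P = C − (C − P) = 90.02 − (63.6500) = 26.3700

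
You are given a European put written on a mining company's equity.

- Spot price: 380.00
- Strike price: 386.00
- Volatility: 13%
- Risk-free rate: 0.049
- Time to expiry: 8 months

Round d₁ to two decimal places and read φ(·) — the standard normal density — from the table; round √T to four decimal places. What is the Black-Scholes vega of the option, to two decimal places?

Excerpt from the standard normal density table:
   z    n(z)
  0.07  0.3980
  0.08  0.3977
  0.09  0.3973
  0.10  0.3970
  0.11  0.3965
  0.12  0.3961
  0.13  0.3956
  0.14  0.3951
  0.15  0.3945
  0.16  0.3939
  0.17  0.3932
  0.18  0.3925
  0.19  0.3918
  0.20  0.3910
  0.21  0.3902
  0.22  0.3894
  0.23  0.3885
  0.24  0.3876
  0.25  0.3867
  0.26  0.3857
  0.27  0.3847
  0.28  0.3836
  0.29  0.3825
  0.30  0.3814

121.07

T = 0.6667;  σ√T = 0.1061
d₁ = [ln(380/386) + (0.049 + 0.13²/2)·0.6667] / 0.1061 = [-0.0157 + 0.0383] / 0.1061 = 0.2132 ⇒ 0.21
√T = √0.6667 = 0.8165
φ(d₁) = φ(0.21) = 0.3902
vega = S·φ(d₁)·√T = 380·0.3902·0.8165 = 121.0674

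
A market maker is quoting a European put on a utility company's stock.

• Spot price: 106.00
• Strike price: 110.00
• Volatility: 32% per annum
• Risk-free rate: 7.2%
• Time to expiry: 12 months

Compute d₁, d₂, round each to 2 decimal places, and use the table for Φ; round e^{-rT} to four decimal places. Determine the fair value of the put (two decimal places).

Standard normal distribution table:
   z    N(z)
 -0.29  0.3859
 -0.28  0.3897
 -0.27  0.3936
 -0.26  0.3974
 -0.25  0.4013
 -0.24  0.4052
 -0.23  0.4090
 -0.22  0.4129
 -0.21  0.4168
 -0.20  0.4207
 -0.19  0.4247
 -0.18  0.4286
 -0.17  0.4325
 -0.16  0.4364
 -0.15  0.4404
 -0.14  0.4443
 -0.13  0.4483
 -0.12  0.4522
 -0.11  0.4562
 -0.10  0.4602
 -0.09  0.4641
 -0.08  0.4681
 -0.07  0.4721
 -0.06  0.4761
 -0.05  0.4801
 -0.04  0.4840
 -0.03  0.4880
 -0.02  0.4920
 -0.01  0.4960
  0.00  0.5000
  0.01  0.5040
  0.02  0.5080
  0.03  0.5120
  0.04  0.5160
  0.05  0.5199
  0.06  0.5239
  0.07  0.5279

σ√T = 0.32·√1 = 0.3200
d₁ = [ln(106/110) + (0.072 + 0.32²/2)·1] / 0.3200 = [-0.0370 + 0.1232] / 0.3200 = 0.2692 → 0.27
d₂ = d₁ − σ√T = 0.2692 − 0.3200 = -0.0508 → -0.05
e^(−rT) = e^(−0.072·1) = 0.9305
P = 110·0.9305·N(0.05) − 106·N(-0.27) = 110·0.9305·0.5199 − 106·0.3936 = 53.2144 − 41.7216 = 11.4928

11.49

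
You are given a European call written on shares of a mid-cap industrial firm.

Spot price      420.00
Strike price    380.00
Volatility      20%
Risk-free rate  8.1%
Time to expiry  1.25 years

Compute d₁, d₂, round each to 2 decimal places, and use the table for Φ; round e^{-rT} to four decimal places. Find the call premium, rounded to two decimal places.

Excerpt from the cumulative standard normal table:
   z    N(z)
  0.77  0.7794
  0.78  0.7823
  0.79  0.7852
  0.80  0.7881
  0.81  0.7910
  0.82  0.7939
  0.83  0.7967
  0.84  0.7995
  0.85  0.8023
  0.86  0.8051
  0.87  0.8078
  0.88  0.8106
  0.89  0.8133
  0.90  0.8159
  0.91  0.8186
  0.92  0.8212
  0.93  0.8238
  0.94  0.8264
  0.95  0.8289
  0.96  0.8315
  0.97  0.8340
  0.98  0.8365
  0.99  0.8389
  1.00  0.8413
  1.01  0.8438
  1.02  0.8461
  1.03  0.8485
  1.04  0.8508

84.75

σ√T = 0.2·√1.25 = 0.2236
d₁ = [ln(420/380) + (0.081 + 0.2²/2)·1.25] / 0.2236 = [0.1001 + 0.1263] / 0.2236 = 1.0122 ≈ 1.01
d₂ = d₁ − σ√T = 1.0122 − 0.2236 = 0.7886 ≈ 0.79
exp(−rT) = exp(−0.081·1.25) = 0.9037
N(d₁) = N(1.01) = 0.8438;  N(d₂) = N(0.79) = 0.7852
C = 420·0.8438 − 380·0.9037·0.7852 = 354.3960 − 269.6424 = 84.7536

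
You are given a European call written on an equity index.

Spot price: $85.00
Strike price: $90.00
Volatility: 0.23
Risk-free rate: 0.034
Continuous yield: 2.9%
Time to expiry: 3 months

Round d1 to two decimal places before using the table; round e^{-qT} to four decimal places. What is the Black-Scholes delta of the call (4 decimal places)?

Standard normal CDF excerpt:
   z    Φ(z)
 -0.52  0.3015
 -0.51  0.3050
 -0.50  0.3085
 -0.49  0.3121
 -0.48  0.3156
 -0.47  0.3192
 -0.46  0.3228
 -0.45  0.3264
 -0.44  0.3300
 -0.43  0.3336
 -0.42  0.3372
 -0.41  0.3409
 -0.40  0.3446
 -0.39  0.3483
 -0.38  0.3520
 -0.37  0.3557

0.3312

T = 0.25;  σ√T = 0.1150
d₁ = [ln(85/90) + (0.034 − 0.029 + ½·0.23²)·0.25] / (σ√T) = (-0.0572 + 0.0079) / 0.1150 = -0.4287 ≈ -0.43
N(d₁) = N(-0.43) = 0.3336
Δ_call = e^(−qT)·N(d₁) = 0.9928·0.3336 = 0.3312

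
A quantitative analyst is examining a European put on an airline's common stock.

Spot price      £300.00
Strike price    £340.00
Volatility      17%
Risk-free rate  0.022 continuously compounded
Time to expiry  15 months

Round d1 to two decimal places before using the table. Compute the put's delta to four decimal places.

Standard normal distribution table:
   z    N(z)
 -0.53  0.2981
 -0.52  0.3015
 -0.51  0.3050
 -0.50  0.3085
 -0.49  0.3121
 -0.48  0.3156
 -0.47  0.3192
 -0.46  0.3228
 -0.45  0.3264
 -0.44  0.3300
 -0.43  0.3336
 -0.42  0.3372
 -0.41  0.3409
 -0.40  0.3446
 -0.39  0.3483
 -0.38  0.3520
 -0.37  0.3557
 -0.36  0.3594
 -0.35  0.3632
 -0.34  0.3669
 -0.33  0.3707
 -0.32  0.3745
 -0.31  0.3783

σ√T = 0.17 × 1.1180 = 0.1901
d₁ = [ln(300/340) + (0.022 + 0.17²/2)·1.25] / 0.1901 = [-0.1252 + 0.0456] / 0.1901 = -0.4188 ⇒ -0.42
N(d₁) = N(-0.42) = 0.3372
Δ_put = N(d₁) − 1 = 0.3372 − 1 = -0.6628

-0.6628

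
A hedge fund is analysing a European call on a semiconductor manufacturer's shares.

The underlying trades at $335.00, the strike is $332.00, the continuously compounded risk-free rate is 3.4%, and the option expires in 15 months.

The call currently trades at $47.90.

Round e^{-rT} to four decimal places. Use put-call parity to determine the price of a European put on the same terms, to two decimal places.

$31.09

e^(−rT) = e^(−0.034·1.25) = 0.9584
Put-call parity: C − P = S − K·e^(−rT) = 335 − 332·0.9584 = 335 − 318.1888 = 16.8112
P = C − (C − P) = 47.90 − (16.8112) = 31.0888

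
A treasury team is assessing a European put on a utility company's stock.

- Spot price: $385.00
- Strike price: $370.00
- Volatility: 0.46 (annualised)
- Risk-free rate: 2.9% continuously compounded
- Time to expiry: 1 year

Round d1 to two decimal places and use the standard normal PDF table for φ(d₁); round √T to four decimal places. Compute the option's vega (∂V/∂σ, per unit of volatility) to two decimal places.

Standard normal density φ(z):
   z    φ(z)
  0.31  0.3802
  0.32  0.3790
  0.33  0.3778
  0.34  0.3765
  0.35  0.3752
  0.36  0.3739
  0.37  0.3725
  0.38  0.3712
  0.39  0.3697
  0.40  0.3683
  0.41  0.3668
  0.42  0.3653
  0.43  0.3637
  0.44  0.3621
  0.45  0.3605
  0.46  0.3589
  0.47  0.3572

T = 1;  σ√T = 0.4600
d₁ = [ln(385/370) + (0.029 + 0.46²/2)·1] / 0.4600 = [0.0397 + 0.1348] / 0.4600 = 0.3794 ≈ 0.38
√T = √1 = 1.0000
φ(d₁) = φ(0.38) = 0.3712
vega = S·φ(d₁)·√T = 385·0.3712·1.0000 = 142.9120
(The call has the same vega.)

142.91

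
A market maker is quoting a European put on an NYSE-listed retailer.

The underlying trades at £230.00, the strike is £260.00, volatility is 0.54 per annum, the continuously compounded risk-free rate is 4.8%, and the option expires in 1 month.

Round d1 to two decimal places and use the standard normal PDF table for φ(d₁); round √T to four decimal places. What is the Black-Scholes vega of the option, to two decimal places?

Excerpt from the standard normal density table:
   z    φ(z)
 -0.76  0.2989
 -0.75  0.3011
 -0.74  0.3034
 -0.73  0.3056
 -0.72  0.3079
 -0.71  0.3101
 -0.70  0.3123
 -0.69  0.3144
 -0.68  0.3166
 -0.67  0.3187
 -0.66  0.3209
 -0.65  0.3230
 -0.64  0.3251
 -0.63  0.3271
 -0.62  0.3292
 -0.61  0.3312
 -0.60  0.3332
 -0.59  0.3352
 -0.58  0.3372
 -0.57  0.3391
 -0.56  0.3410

σ√T = 0.54·√0.08333 = 0.1559
ln(S/K) + (r + σ²/2)T = ln(230/260) + (0.048 + 0.54²/2)·0.08333 = -0.1226 + 0.0162 = -0.1065
d₁ = -0.1065 / 0.1559 = -0.6829 ≈ -0.68
√T = √0.08333 = 0.2887
φ(d₁) = φ(-0.68) = 0.3166
vega = S·φ(d₁)·√T = 230·0.3166·0.2887 = 21.0226

21.02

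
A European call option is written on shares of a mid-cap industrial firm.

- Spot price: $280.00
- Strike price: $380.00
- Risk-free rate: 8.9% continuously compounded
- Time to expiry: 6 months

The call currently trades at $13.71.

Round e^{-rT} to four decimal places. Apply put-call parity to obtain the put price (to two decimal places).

$97.18

exp(−rT) = exp(−0.089·0.5) = 0.9565
Put-call parity: C − P = S − K·e^(−rT) = 280 − 380·0.9565 = 280 − 363.4700 = -83.4700
P = C − (C − P) = 13.71 − (-83.4700) = 97.1800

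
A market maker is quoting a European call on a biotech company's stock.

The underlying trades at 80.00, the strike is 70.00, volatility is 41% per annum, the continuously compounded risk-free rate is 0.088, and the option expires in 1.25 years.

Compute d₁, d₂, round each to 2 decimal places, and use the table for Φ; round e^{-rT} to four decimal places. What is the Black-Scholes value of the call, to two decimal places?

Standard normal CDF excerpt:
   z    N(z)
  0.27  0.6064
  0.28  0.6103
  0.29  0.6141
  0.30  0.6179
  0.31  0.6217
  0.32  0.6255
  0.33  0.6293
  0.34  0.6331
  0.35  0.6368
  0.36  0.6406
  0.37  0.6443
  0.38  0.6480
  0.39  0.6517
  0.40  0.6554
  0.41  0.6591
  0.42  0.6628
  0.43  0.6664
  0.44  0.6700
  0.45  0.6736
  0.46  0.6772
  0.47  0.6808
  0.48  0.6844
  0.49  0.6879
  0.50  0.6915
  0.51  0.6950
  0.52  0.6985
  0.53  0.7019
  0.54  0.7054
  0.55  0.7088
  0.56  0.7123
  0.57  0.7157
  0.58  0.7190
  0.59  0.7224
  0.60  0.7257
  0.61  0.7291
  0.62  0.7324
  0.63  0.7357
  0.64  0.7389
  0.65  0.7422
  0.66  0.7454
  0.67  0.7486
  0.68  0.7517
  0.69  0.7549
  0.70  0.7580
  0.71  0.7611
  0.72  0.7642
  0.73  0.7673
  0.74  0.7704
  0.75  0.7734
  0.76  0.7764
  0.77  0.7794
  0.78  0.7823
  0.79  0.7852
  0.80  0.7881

23.37

T = 1.25;  σ√T = 0.4584
d₁ = [ln(80/70) + (0.088 + 0.41²/2)·1.25] / 0.4584 = [0.1335 + 0.2151] / 0.4584 = 0.7605 → 0.76
d₂ = d₁ − σ√T = 0.7605 − 0.4584 = 0.3021 → 0.30
exp(−rT) = exp(−0.088·1.25) = 0.8958
N(d₁) = N(0.76) = 0.7764;  N(d₂) = N(0.30) = 0.6179
C = 80·0.7764 − 70·0.8958·0.6179 = 62.1120 − 38.7460 = 23.3660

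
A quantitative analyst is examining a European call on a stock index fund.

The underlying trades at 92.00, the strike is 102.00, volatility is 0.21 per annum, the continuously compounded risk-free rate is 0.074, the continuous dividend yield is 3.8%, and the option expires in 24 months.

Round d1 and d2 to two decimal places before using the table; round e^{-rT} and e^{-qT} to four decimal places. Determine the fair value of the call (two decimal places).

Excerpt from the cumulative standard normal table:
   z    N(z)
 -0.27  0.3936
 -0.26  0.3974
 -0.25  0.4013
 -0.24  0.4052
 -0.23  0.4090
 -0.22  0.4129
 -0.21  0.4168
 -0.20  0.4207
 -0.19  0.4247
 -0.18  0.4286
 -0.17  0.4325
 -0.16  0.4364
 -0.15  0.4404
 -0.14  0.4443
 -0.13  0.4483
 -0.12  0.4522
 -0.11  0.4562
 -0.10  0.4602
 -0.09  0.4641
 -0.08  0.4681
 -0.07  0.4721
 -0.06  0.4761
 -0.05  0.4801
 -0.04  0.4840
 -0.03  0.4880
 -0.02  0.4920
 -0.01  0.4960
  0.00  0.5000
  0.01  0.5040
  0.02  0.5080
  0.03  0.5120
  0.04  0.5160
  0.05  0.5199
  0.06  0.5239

8.70

σ√T = 0.21·√2 = 0.2970
d₁ = [ln(92/102) + (0.074 − 0.038 + ½·0.21²)·2] / (σ√T) = (-0.1032 + 0.1161) / 0.2970 = 0.0435 which rounds to 0.04
d₂ = 0.0435 − 0.2970 = -0.2535 which rounds to -0.25
e^(−qT) = e^(−0.038·2) = 0.9268;  e^(−rT) = e^(−0.074·2) = 0.8624
N(d₁) = N(0.04) = 0.5160;  N(d₂) = N(-0.25) = 0.4013
C = 92·0.9268·0.5160 − 102·0.8624·0.4013 = 43.9970 − 35.3003 = 8.6968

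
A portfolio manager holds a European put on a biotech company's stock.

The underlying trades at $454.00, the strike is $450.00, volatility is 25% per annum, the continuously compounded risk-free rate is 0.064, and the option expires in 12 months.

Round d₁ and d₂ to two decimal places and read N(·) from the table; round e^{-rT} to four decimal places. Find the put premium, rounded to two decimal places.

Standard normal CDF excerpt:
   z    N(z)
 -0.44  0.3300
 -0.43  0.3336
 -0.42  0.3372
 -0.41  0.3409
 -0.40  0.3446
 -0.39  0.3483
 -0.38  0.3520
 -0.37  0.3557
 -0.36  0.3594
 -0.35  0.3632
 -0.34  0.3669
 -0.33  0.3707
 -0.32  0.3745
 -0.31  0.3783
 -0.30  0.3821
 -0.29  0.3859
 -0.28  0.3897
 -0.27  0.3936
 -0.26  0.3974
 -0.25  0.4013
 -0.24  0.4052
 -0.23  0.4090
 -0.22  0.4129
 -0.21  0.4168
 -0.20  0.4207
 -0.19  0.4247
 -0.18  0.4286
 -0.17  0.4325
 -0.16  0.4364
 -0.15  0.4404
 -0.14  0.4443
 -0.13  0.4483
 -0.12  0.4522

σ√T = 0.25 × 1.0000 = 0.2500
d₁ = [ln(454/450) + (0.064 + 0.25²/2)·1] / 0.2500 = [0.0088 + 0.0953] / 0.2500 = 0.4164 ≈ 0.42
d₂ = d₁ − σ√T = 0.4164 − 0.2500 = 0.1664 ≈ 0.17
e^(−rT) = e^(−0.064·1) = 0.9380
N(−d₂) = N(-0.17) = 0.4325;  N(−d₁) = N(-0.42) = 0.3372
P = 450·0.9380·0.4325 − 454·0.3372 = 182.5582 − 153.0888 = 29.4694

$29.47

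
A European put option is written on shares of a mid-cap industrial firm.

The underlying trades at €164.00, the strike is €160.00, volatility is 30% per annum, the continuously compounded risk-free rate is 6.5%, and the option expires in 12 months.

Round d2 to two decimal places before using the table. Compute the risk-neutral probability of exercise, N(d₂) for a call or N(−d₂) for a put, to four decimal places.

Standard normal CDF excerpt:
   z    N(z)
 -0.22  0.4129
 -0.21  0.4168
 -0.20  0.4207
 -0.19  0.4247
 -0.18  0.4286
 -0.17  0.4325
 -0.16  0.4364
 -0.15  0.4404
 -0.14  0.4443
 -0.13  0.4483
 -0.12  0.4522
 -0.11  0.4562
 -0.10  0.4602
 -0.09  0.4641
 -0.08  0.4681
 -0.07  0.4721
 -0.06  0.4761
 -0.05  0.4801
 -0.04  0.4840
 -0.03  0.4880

σ√T = 0.3 × 1.0000 = 0.3000
d₁ = [ln(164/160) + (0.065 + ½·0.3²)·1] / (σ√T) = (0.0247 + 0.1100) / 0.3000 = 0.4490 ≈ 0.45
d₂ = 0.4490 − 0.3000 = 0.1490 ≈ 0.15
Pr(exercise) under Q = N(−d₂) = N(-0.15) = 0.4404

0.4404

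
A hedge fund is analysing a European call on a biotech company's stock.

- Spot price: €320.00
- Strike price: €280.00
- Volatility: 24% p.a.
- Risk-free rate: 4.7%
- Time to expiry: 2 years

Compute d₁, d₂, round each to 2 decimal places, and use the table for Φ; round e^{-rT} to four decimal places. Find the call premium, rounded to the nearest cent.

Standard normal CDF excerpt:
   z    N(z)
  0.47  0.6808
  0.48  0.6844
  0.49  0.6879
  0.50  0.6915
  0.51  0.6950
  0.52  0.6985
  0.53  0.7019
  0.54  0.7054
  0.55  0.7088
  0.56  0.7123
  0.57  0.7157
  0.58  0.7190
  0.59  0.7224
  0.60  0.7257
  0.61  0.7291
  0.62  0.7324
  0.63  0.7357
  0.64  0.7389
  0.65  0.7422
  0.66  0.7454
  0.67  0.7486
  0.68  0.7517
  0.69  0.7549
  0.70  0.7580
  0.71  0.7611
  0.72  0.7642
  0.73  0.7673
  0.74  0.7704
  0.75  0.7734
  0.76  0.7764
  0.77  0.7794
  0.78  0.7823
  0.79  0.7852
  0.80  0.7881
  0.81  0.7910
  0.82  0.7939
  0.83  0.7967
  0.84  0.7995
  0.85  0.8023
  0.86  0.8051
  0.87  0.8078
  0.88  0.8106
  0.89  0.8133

T = 2;  σ√T = 0.3394
d₁ = [ln(320/280) + (0.047 + 0.24²/2)·2] / 0.3394 = [0.1335 + 0.1516] / 0.3394 = 0.8401 ⇒ 0.84
d₂ = d₁ − σ√T = 0.8401 − 0.3394 = 0.5007 ⇒ 0.50
exp(−rT) = exp(−0.047·2) = 0.9103
N(d₁) = N(0.84) = 0.7995;  N(d₂) = N(0.50) = 0.6915
C = 320·0.7995 − 280·0.9103·0.6915 = 255.8400 − 176.2523 = 79.5877

€79.59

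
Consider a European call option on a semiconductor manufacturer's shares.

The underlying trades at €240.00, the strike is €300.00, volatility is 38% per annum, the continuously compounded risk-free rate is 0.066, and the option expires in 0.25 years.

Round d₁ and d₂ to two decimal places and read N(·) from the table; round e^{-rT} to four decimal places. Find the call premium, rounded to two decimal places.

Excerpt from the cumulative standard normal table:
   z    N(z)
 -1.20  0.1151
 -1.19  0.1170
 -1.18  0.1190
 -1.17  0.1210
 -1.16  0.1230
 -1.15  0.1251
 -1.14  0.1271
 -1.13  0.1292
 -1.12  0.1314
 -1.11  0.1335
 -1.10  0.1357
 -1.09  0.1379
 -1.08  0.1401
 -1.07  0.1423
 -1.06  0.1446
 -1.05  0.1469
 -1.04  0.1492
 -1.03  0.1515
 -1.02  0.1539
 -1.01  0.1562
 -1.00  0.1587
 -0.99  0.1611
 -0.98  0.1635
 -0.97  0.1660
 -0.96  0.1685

€3.55

σ√T = 0.38·√0.25 = 0.1900
d₁ = [ln(240/300) + (0.066 + 0.38²/2)·0.25] / 0.1900 = [-0.2231 + 0.0345] / 0.1900 = -0.9926 ≈ -0.99
d₂ = d₁ − σ√T = -0.9926 − 0.1900 = -1.1826 ≈ -1.18
e^(−rT) = e^(−0.066·0.25) = 0.9836
N(d₁) = N(-0.99) = 0.1611;  N(d₂) = N(-1.18) = 0.1190
C = 240·0.1611 − 300·0.9836·0.1190 = 38.6640 − 35.1145 = 3.5495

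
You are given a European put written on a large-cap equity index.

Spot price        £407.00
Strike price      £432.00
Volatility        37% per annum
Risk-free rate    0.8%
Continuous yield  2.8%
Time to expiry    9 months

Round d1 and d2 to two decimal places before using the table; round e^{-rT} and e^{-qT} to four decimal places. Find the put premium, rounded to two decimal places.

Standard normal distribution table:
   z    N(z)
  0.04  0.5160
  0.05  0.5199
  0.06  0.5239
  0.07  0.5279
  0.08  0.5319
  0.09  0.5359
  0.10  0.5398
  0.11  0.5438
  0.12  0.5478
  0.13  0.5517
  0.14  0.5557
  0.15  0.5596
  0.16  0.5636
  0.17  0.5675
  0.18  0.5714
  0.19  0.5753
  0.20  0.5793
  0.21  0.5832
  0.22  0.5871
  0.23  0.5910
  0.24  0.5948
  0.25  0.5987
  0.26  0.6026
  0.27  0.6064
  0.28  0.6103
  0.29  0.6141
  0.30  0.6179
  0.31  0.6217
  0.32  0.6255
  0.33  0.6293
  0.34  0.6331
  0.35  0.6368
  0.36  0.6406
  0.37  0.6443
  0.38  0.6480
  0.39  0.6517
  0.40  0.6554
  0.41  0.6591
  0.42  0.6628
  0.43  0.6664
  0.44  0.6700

σ√T = 0.37 × 0.8660 = 0.3204
d₁ = [ln(407/432) + (0.008 − 0.028 + ½·0.37²)·0.75] / (σ√T) = (-0.0596 + 0.0363) / 0.3204 = -0.0726 → -0.07
d₂ = -0.0726 − 0.3204 = -0.3931 → -0.39
e^(−qT) = e^(−0.028·0.75) = 0.9792;  e^(−rT) = e^(−0.008·0.75) = 0.9940
N(−d₂) = N(0.39) = 0.6517;  N(−d₁) = N(0.07) = 0.5279
P = 432·0.9940·0.6517 − 407·0.9792·0.5279 = 279.8452 − 210.3863 = 69.4589

£69.46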